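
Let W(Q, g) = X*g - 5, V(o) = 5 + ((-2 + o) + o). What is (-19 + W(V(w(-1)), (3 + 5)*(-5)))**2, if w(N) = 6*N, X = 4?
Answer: 33856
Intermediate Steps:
V(o) = 3 + 2*o (V(o) = 5 + (-2 + 2*o) = 3 + 2*o)
W(Q, g) = -5 + 4*g (W(Q, g) = 4*g - 5 = -5 + 4*g)
(-19 + W(V(w(-1)), (3 + 5)*(-5)))**2 = (-19 + (-5 + 4*((3 + 5)*(-5))))**2 = (-19 + (-5 + 4*(8*(-5))))**2 = (-19 + (-5 + 4*(-40)))**2 = (-19 + (-5 - 160))**2 = (-19 - 165)**2 = (-184)**2 = 33856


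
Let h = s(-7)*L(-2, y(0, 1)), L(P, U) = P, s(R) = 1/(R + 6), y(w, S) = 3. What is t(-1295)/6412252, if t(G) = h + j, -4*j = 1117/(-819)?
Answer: 7669/21006537552 ≈ 3.6508e-7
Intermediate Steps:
s(R) = 1/(6 + R)
j = 1117/3276 (j = -1117/(4*(-819)) = -1117*(-1)/(4*819) = -¼*(-1117/819) = 1117/3276 ≈ 0.34096)
h = 2 (h = -2/(6 - 7) = -2/(-1) = -1*(-2) = 2)
t(G) = 7669/3276 (t(G) = 2 + 1117/3276 = 7669/3276)
t(-1295)/6412252 = (7669/3276)/6412252 = (7669/3276)*(1/6412252) = 7669/21006537552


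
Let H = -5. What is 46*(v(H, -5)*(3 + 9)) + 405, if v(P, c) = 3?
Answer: 2061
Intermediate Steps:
46*(v(H, -5)*(3 + 9)) + 405 = 46*(3*(3 + 9)) + 405 = 46*(3*12) + 405 = 46*36 + 405 = 1656 + 405 = 2061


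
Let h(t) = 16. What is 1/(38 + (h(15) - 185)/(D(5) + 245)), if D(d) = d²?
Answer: 270/10091 ≈ 0.026757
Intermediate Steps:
1/(38 + (h(15) - 185)/(D(5) + 245)) = 1/(38 + (16 - 185)/(5² + 245)) = 1/(38 - 169/(25 + 245)) = 1/(38 - 169/270) = 1/(10091/270) = 270/10091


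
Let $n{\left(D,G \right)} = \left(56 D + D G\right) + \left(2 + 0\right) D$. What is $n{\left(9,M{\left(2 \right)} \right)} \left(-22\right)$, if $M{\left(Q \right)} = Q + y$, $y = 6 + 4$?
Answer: $-13860$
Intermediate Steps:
$y = 10$
$M{\left(Q \right)} = 10 + Q$ ($M{\left(Q \right)} = Q + 10 = 10 + Q$)
$n{\left(D,G \right)} = 58 D + D G$ ($n{\left(D,G \right)} = \left(56 D + D G\right) + 2 D = 58 D + D G$)
$n{\left(9,M{\left(2 \right)} \right)} \left(-22\right) = 9 \left(58 + \left(10 + 2\right)\right) \left(-22\right) = 9 \left(58 + 12\right) \left(-22\right) = 9 \cdot 70 \left(-22\right) = 630 \left(-22\right) = -13860$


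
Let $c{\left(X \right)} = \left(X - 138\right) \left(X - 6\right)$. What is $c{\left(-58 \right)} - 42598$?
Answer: $-30054$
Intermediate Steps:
$c{\left(X \right)} = \left(-138 + X\right) \left(-6 + X\right)$
$c{\left(-58 \right)} - 42598 = \left(828 + \left(-58\right)^{2} - -8352\right) - 42598 = \left(828 + 3364 + 8352\right) - 42598 = 12544 - 42598 = -30054$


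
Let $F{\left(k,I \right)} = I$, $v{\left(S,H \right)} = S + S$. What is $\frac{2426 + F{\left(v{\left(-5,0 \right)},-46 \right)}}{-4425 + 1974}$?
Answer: $- \frac{2380}{2451} \approx -0.97103$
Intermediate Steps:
$v{\left(S,H \right)} = 2 S$
$\frac{2426 + F{\left(v{\left(-5,0 \right)},-46 \right)}}{-4425 + 1974} = \frac{2426 - 46}{-4425 + 1974} = \frac{2380}{-2451} = 2380 \left(- \frac{1}{2451}\right) = - \frac{2380}{2451}$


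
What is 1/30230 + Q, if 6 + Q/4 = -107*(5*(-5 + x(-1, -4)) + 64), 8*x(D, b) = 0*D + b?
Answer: -472978579/30230 ≈ -15646.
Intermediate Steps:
x(D, b) = b/8 (x(D, b) = (0*D + b)/8 = (0 + b)/8 = b/8)
Q = -15646 (Q = -24 + 4*(-107*(5*(-5 + (⅛)*(-4)) + 64)) = -24 + 4*(-107*(5*(-5 - ½) + 64)) = -24 + 4*(-107*(5*(-11/2) + 64)) = -24 + 4*(-107*(-55/2 + 64)) = -24 + 4*(-107*73/2) = -24 + 4*(-7811/2) = -24 - 15622 = -15646)
1/30230 + Q = 1/30230 - 15646 = -472978579/30230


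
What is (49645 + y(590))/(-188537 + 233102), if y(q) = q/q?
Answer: 49646/44565 ≈ 1.1140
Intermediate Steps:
y(q) = 1
(49645 + y(590))/(-188537 + 233102) = (49645 + 1)/(-188537 + 233102) = 49646/44565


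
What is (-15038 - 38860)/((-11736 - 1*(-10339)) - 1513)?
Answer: 8983/485 ≈ 18.522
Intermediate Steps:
(-15038 - 38860)/((-11736 - 1*(-10339)) - 1513) = -53898/((-11736 + 10339) - 1513) = -53898/(-1397 - 1513) = -53898/(-2910) = -53898*(-1/2910) = 8983/485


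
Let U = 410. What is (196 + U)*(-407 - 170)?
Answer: -349662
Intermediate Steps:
(196 + U)*(-407 - 170) = (196 + 410)*(-407 - 170) = 606*(-577) = -349662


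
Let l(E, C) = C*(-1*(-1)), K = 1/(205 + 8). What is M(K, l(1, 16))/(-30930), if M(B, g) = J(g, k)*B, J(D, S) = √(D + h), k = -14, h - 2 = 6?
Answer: -√6/3294045 ≈ -7.4361e-7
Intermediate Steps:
h = 8 (h = 2 + 6 = 8)
K = 1/213 ≈ 0.0046948
l(E, C) = C (l(E, C) = C*1 = C)
J(D, S) = √(8 + D) (J(D, S) = √(D + 8) = √(8 + D))
M(B, g) = B*√(8 + g) (M(B, g) = √(8 + g)*B = B*√(8 + g))
M(K, l(1, 16))/(-30930) = (√(8 + 16)/213)/(-30930) = (√24/213)*(-1/30930) = ((2*√6)/213)*(-1/30930) = (2*√6/213)*(-1/30930) = -√6/3294045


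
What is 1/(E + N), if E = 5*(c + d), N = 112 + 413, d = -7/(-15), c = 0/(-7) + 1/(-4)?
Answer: 12/6313 ≈ 0.0019008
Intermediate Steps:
c = -1/4 (c = 0*(-1/7) + 1*(-1/4) = 0 - 1/4 = -1/4 ≈ -0.25000)
d = 7/15 (d = -7*(-1/15) = 7/15 ≈ 0.46667)
N = 525
E = 13/12 (E = 5*(-1/4 + 7/15) = 5*(13/60) = 13/12 ≈ 1.0833)
1/(E + N) = 1/(13/12 + 525) = 1/(6313/12) = 12/6313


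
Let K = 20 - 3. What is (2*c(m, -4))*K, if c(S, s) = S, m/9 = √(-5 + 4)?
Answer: 306*I ≈ 306.0*I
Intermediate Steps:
m = 9*I (m = 9*√(-5 + 4) = 9*√(-1) = 9*I ≈ 9.0*I)
K = 17
(2*c(m, -4))*K = (2*(9*I))*17 = (18*I)*17 = 306*I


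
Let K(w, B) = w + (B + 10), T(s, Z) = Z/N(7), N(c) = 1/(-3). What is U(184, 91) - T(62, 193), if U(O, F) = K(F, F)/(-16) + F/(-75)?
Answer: 42434/75 ≈ 565.79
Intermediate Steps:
N(c) = -⅓
T(s, Z) = -3*Z (T(s, Z) = Z/(-⅓) = Z*(-3) = -3*Z)
K(w, B) = 10 + B + w (K(w, B) = w + (10 + B) = 10 + B + w)
U(O, F) = -5/8 - 83*F/600 (U(O, F) = (10 + F + F)/(-16) + F/(-75) = (10 + 2*F)*(-1/16) + F*(-1/75) = (-5/8 - F/8) - F/75 = -5/8 - 83*F/600)
U(184, 91) - T(62, 193) = (-5/8 - 83/600*91) - (-3)*193 = (-5/8 - 7553/600) - 1*(-579) = -991/75 + 579 = 42434/75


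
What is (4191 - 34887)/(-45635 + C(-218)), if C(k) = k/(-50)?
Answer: 383700/570383 ≈ 0.67271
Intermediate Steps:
C(k) = -k/50 (C(k) = k*(-1/50) = -k/50)
(4191 - 34887)/(-45635 + C(-218)) = (4191 - 34887)/(-45635 - 1/50*(-218)) = -30696/(-45635 + 109/25) = -30696/(-1140766/25) = -30696*(-25/1140766) = 383700/570383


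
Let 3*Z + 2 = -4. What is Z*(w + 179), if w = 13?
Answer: -384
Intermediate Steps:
Z = -2 (Z = -⅔ + (⅓)*(-4) = -⅔ - 4/3 = -2)
Z*(w + 179) = -2*(13 + 179) = -2*192 = -384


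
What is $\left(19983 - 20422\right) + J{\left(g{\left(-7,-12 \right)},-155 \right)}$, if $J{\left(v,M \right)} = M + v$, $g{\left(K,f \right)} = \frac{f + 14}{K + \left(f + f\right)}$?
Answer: $- \frac{18416}{31} \approx -594.06$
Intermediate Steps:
$g{\left(K,f \right)} = \frac{14 + f}{K + 2 f}$
$\left(19983 - 20422\right) + J{\left(g{\left(-7,-12 \right)},-155 \right)} = \left(19983 - 20422\right) - \left(155 - \frac{14 - 12}{-7 + 2 \left(-12\right)}\right) = -439 - \left(155 - \frac{1}{-7 - 24} \cdot 2\right) = -439 - \left(155 - \frac{1}{-31} \cdot 2\right) = -439 - \frac{4807}{31} = - \frac{18416}{31}$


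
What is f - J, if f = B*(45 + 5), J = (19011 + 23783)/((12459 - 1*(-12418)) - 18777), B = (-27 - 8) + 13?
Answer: -3376397/3050 ≈ -1107.0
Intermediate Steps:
B = -22 (B = -35 + 13 = -22)
J = 21397/3050 (J = 42794/((12459 + 12418) - 18777) = 42794/(24877 - 18777) = 42794/6100 = 42794*(1/6100) = 21397/3050 ≈ 7.0154)
f = -1100 (f = -22*(45 + 5) = -22*50 = -1100)
f - J = -1100 - 1*21397/3050 = -1100 - 21397/3050 = -3376397/3050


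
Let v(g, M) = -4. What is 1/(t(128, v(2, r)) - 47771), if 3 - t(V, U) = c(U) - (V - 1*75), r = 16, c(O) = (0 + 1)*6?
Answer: -1/47721 ≈ -2.0955e-5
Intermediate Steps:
c(O) = 6 (c(O) = 1*6 = 6)
t(V, U) = -78 + V (t(V, U) = 3 - (6 - (V - 1*75)) = 3 - (6 - (V - 75)) = 3 - (6 - (-75 + V)) = 3 - (6 + (75 - V)) = 3 - (81 - V) = 3 + (-81 + V) = -78 + V)
1/(t(128, v(2, r)) - 47771) = 1/((-78 + 128) - 47771) = 1/(50 - 47771) = 1/(-47721) = -1/47721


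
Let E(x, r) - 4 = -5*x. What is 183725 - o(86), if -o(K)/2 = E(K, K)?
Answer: 182873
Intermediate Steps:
E(x, r) = 4 - 5*x
o(K) = -8 + 10*K (o(K) = -2*(4 - 5*K) = -8 + 10*K)
183725 - o(86) = 183725 - (-8 + 10*86) = 183725 - (-8 + 860) = 183725 - 1*852 = 183725 - 852 = 182873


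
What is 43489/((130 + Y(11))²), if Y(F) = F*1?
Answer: 43489/19881 ≈ 2.1875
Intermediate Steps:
Y(F) = F
43489/((130 + Y(11))²) = 43489/((130 + 11)²) = 43489/(141²) = 43489/19881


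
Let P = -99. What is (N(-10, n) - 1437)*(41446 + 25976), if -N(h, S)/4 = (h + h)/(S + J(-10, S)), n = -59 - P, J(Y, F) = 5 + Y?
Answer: -677119146/7 ≈ -9.6731e+7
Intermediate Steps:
n = 40 (n = -59 - 1*(-99) = -59 + 99 = 40)
N(h, S) = -8*h/(-5 + S) (N(h, S) = -4*(h + h)/(S + (5 - 10)) = -4*2*h/(S - 5) = -4*2*h/(-5 + S) = -8*h/(-5 + S))
(N(-10, n) - 1437)*(41446 + 25976) = (-8*(-10)/(-5 + 40) - 1437)*(41446 + 25976) = (-8*(-10)/35 - 1437)*67422 = (-8*(-10)*1/35 - 1437)*67422 = (16/7 - 1437)*67422 = -10043/7*67422 = -677119146/7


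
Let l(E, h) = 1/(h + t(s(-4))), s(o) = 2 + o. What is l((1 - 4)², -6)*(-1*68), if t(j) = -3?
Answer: 68/9 ≈ 7.5556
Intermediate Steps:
l(E, h) = 1/(-3 + h) (l(E, h) = 1/(h - 3) = 1/(-3 + h))
l((1 - 4)², -6)*(-1*68) = (-1*68)/(-3 - 6) = -68/(-9) = -⅑*(-68) = 68/9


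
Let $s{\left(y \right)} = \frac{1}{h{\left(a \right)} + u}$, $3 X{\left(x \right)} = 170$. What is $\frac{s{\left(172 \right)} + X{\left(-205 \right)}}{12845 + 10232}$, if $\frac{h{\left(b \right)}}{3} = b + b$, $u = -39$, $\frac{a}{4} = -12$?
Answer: $\frac{18529}{7546179} \approx 0.0024554$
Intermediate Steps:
$a = -48$ ($a = 4 \left(-12\right) = -48$)
$h{\left(b \right)} = 6 b$ ($h{\left(b \right)} = 3 \left(b + b\right) = 3 \cdot 2 b = 6 b$)
$X{\left(x \right)} = \frac{170}{3}$ ($X{\left(x \right)} = \frac{1}{3} \cdot 170 = \frac{170}{3}$)
$s{\left(y \right)} = - \frac{1}{327}$ ($s{\left(y \right)} = \frac{1}{6 \left(-48\right) - 39} = \frac{1}{-288 - 39} = \frac{1}{-327} = - \frac{1}{327}$)
$\frac{s{\left(172 \right)} + X{\left(-205 \right)}}{12845 + 10232} = \frac{- \frac{1}{327} + \frac{170}{3}}{12845 + 10232} = \frac{18529}{327 \cdot 23077} = \frac{18529}{327} \cdot \frac{1}{23077} = \frac{18529}{7546179}$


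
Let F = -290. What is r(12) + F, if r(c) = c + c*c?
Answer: -134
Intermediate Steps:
r(c) = c + c²
r(12) + F = 12*(1 + 12) - 290 = 12*13 - 290 = 156 - 290 = -134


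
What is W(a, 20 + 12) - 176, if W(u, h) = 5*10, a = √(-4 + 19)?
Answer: -126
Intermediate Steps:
a = √15 ≈ 3.8730
W(u, h) = 50
W(a, 20 + 12) - 176 = 50 - 176 = -126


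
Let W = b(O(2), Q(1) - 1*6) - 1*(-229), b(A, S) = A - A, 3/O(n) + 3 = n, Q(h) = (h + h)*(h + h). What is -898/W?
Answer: -898/229 ≈ -3.9214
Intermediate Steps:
Q(h) = 4*h² (Q(h) = (2*h)*(2*h) = 4*h²)
O(n) = 3/(-3 + n)
b(A, S) = 0
W = 229 (W = 0 - 1*(-229) = 0 + 229 = 229)
-898/W = -898/229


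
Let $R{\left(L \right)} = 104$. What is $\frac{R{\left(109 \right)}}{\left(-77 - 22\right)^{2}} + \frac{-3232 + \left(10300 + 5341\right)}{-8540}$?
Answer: $- \frac{120732449}{83700540} \approx -1.4424$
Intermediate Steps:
$\frac{R{\left(109 \right)}}{\left(-77 - 22\right)^{2}} + \frac{-3232 + \left(10300 + 5341\right)}{-8540} = \frac{104}{\left(-77 - 22\right)^{2}} + \frac{-3232 + \left(10300 + 5341\right)}{-8540} = \frac{104}{\left(-99\right)^{2}} + \left(-3232 + 15641\right) \left(- \frac{1}{8540}\right) = \frac{104}{9801} + 12409 \left(- \frac{1}{8540}\right) = 104 \cdot \frac{1}{9801} - \frac{12409}{8540} = \frac{104}{9801} - \frac{12409}{8540} = - \frac{120732449}{83700540}$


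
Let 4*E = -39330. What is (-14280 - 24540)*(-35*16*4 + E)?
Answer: 468654450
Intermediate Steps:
E = -19665/2 (E = (¼)*(-39330) = -19665/2 ≈ -9832.5)
(-14280 - 24540)*(-35*16*4 + E) = (-14280 - 24540)*(-35*16*4 - 19665/2) = -38820*(-560*4 - 19665/2) = -38820*(-2240 - 19665/2) = -38820*(-24145/2) = 468654450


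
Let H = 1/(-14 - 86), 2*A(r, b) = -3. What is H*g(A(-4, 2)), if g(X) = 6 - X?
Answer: -3/40 ≈ -0.075000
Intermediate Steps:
A(r, b) = -3/2 (A(r, b) = (½)*(-3) = -3/2)
H = -1/100 (H = 1/(-100) = -1/100 ≈ -0.010000)
H*g(A(-4, 2)) = -(6 - 1*(-3/2))/100 = -(6 + 3/2)/100 = -1/100*15/2 = -3/40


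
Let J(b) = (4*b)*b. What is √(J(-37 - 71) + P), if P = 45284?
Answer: 2*√22985 ≈ 303.22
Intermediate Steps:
J(b) = 4*b²
√(J(-37 - 71) + P) = √(4*(-37 - 71)² + 45284) = √(4*(-108)² + 45284) = √(4*11664 + 45284) = √(46656 + 45284) = √91940 = 2*√22985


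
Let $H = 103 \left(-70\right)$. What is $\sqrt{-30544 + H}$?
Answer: $i \sqrt{37754} \approx 194.3 i$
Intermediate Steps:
$H = -7210$
$\sqrt{-30544 + H} = \sqrt{-30544 - 7210} = \sqrt{-37754} = i \sqrt{37754}$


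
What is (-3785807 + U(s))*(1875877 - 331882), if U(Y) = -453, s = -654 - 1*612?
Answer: -5845966508700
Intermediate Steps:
s = -1266 (s = -654 - 612 = -1266)
(-3785807 + U(s))*(1875877 - 331882) = (-3785807 - 453)*(1875877 - 331882) = -3786260*1543995 = -5845966508700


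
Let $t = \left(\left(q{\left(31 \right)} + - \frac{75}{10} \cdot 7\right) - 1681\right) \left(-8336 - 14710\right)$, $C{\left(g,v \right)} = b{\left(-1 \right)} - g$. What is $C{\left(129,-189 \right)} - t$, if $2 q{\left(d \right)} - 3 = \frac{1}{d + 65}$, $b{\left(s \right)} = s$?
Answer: $- \frac{1277301823}{32} \approx -3.9916 \cdot 10^{7}$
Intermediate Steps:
$q{\left(d \right)} = \frac{3}{2} + \frac{1}{2 \left(65 + d\right)}$ ($q{\left(d \right)} = \frac{3}{2} + \frac{1}{2 \left(d + 65\right)} = \frac{3}{2} + \frac{1}{2 \left(65 + d\right)}$)
$C{\left(g,v \right)} = -1 - g$
$t = \frac{1277297663}{32}$ ($t = \left(\left(\frac{196 + 3 \cdot 31}{2 \left(65 + 31\right)} + - \frac{75}{10} \cdot 7\right) - 1681\right) \left(-8336 - 14710\right) = \left(\left(\frac{196 + 93}{2 \cdot 96} + \left(-75\right) \frac{1}{10} \cdot 7\right) - 1681\right) \left(-23046\right) = \left(\left(\frac{1}{2} \cdot \frac{1}{96} \cdot 289 - \frac{105}{2}\right) - 1681\right) \left(-23046\right) = \left(\left(\frac{289}{192} - \frac{105}{2}\right) - 1681\right) \left(-23046\right) = \left(- \frac{9791}{192} - 1681\right) \left(-23046\right) = \left(- \frac{332543}{192}\right) \left(-23046\right) = \frac{1277297663}{32} \approx 3.9916 \cdot 10^{7}$)
$C{\left(129,-189 \right)} - t = \left(-1 - 129\right) - \frac{1277297663}{32} = -130 - \frac{1277297663}{32} = - \frac{1277301823}{32}$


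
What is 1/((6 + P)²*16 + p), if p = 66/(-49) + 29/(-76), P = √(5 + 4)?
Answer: 3724/4819867 ≈ 0.00077264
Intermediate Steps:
P = 3 (P = √9 = 3)
p = -6437/3724 (p = 66*(-1/49) + 29*(-1/76) = -66/49 - 29/76 = -6437/3724 ≈ -1.7285)
1/((6 + P)²*16 + p) = 1/((6 + 3)²*16 - 6437/3724) = 1/(9²*16 - 6437/3724) = 1/(81*16 - 6437/3724) = 1/(1296 - 6437/3724) = 1/(4819867/3724) = 3724/4819867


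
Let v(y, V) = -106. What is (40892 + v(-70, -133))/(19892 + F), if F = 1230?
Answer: 20393/10561 ≈ 1.9310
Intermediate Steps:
(40892 + v(-70, -133))/(19892 + F) = (40892 - 106)/(19892 + 1230) = 40786/21122 = 40786*(1/21122) = 20393/10561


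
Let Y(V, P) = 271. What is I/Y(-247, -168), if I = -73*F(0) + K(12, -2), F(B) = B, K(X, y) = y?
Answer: -2/271 ≈ -0.0073801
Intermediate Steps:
I = -2 (I = -73*0 - 2 = 0 - 2 = -2)
I/Y(-247, -168) = -2/271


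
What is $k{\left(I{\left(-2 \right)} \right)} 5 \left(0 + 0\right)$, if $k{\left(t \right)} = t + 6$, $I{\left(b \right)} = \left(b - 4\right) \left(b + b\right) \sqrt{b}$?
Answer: $0$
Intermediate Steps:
$I{\left(b \right)} = 2 b^{\frac{3}{2}} \left(-4 + b\right)$ ($I{\left(b \right)} = \left(-4 + b\right) 2 b \sqrt{b} = 2 b \left(-4 + b\right) \sqrt{b} = 2 b^{\frac{3}{2}} \left(-4 + b\right)$)
$k{\left(t \right)} = 6 + t$
$k{\left(I{\left(-2 \right)} \right)} 5 \left(0 + 0\right) = \left(6 + 2 \left(-2\right)^{\frac{3}{2}} \left(-4 - 2\right)\right) 5 \left(0 + 0\right) = \left(6 + 2 \left(- 2 i \sqrt{2}\right) \left(-6\right)\right) 5 \cdot 0 = \left(6 + 24 i \sqrt{2}\right) 0 = 0$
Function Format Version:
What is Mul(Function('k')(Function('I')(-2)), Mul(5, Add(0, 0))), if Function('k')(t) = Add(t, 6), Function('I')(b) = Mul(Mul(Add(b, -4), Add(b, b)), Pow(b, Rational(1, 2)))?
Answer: 0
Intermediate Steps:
Function('I')(b) = Mul(2, Pow(b, Rational(3, 2)), Add(-4, b)) (Function('I')(b) = Mul(Mul(Add(-4, b), Mul(2, b)), Pow(b, Rational(1, 2))) = Mul(Mul(2, b, Add(-4, b)), Pow(b, Rational(1, 2))) = Mul(2, Pow(b, Rational(3, 2)), Add(-4, b)))
Function('k')(t) = Add(6, t)
Mul(Function('k')(Function('I')(-2)), Mul(5, Add(0, 0))) = Mul(Add(6, Mul(2, Pow(-2, Rational(3, 2)), Add(-4, -2))), Mul(5, Add(0, 0))) = Mul(Add(6, Mul(2, Mul(-2, I, Pow(2, Rational(1, 2))), -6)), Mul(5, 0)) = Mul(Add(6, Mul(24, I, Pow(2, Rational(1, 2)))), 0) = 0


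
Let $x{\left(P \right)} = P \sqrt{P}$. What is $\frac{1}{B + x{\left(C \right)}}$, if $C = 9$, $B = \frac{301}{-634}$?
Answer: $\frac{634}{16817} \approx 0.0377$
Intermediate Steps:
$B = - \frac{301}{634}$ ($B = 301 \left(- \frac{1}{634}\right) = - \frac{301}{634} \approx -0.47476$)
$x{\left(P \right)} = P^{\frac{3}{2}}$
$\frac{1}{B + x{\left(C \right)}} = \frac{1}{- \frac{301}{634} + 9^{\frac{3}{2}}} = \frac{1}{- \frac{301}{634} + 27} = \frac{1}{\frac{16817}{634}} = \frac{634}{16817}$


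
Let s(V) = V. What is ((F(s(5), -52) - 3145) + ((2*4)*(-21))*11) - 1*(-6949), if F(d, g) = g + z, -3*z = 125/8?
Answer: 45571/24 ≈ 1898.8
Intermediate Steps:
z = -125/24 (z = -125/(3*8) = -⅓*125/8 = -125/24 ≈ -5.2083)
F(d, g) = -125/24 + g (F(d, g) = g - 125/24 = -125/24 + g)
((F(s(5), -52) - 3145) + ((2*4)*(-21))*11) - 1*(-6949) = (((-125/24 - 52) - 3145) + ((2*4)*(-21))*11) - 1*(-6949) = ((-1373/24 - 3145) + (8*(-21))*11) + 6949 = (-76853/24 - 168*11) + 6949 = (-76853/24 - 1848) + 6949 = -121205/24 + 6949 = 45571/24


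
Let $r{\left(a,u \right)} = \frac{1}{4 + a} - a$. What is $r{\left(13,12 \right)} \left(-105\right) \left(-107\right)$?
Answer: $- \frac{2471700}{17} \approx -1.4539 \cdot 10^{5}$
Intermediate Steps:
$r{\left(13,12 \right)} \left(-105\right) \left(-107\right) = \frac{1 - 13^{2} - 52}{4 + 13} \left(-105\right) \left(-107\right) = \frac{1 - 169 - 52}{17} \left(-105\right) \left(-107\right) = \frac{1}{17} \left(-220\right) \left(-105\right) \left(-107\right) = \left(- \frac{220}{17}\right) \left(-105\right) \left(-107\right) = \frac{23100}{17} \left(-107\right) = - \frac{2471700}{17}$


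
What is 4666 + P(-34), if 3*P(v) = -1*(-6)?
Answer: 4668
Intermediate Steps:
P(v) = 2 (P(v) = (-1*(-6))/3 = (⅓)*6 = 2)
4666 + P(-34) = 4666 + 2 = 4668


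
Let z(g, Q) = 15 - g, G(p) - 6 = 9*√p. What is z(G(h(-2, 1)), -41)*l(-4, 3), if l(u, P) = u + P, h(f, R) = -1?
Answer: -9 + 9*I ≈ -9.0 + 9.0*I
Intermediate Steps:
l(u, P) = P + u
G(p) = 6 + 9*√p
z(G(h(-2, 1)), -41)*l(-4, 3) = (15 - (6 + 9*√(-1)))*(3 - 4) = (15 - (6 + 9*I))*(-1) = (15 + (-6 - 9*I))*(-1) = (9 - 9*I)*(-1) = -9 + 9*I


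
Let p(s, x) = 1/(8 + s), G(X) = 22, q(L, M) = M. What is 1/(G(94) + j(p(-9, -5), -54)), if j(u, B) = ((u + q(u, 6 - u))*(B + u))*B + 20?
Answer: 1/17862 ≈ 5.5985e-5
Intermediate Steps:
j(u, B) = 20 + B*(6*B + 6*u) (j(u, B) = ((u + (6 - u))*(B + u))*B + 20 = (6*(B + u))*B + 20 = (6*B + 6*u)*B + 20 = B*(6*B + 6*u) + 20 = 20 + B*(6*B + 6*u))
1/(G(94) + j(p(-9, -5), -54)) = 1/(22 + (20 + 6*(-54)² + 6*(-54)/(8 - 9))) = 1/(22 + (20 + 6*2916 + 6*(-54)/(-1))) = 1/(22 + (20 + 17496 + 6*(-54)*(-1))) = 1/(22 + (20 + 17496 + 324)) = 1/(22 + 17840) = 1/17862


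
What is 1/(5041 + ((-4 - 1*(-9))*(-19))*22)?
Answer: 1/2951 ≈ 0.00033887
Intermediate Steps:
1/(5041 + ((-4 - 1*(-9))*(-19))*22) = 1/(5041 + ((-4 + 9)*(-19))*22) = 1/(5041 + (5*(-19))*22) = 1/(5041 - 95*22) = 1/(5041 - 2090) = 1/2951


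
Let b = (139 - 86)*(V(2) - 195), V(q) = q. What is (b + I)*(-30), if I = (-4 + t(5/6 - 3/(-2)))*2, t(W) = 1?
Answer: 307050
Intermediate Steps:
I = -6 (I = (-4 + 1)*2 = -3*2 = -6)
b = -10229 (b = (139 - 86)*(2 - 195) = 53*(-193) = -10229)
(b + I)*(-30) = (-10229 - 6)*(-30) = -10235*(-30) = 307050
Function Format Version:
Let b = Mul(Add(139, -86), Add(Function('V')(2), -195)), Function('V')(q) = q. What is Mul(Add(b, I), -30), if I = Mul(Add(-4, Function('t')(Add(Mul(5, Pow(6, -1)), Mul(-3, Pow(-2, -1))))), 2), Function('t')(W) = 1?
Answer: 307050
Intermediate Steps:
I = -6 (I = Mul(Add(-4, 1), 2) = Mul(-3, 2) = -6)
b = -10229 (b = Mul(Add(139, -86), Add(2, -195)) = Mul(53, -193) = -10229)
Mul(Add(b, I), -30) = Mul(Add(-10229, -6), -30) = Mul(-10235, -30) = 307050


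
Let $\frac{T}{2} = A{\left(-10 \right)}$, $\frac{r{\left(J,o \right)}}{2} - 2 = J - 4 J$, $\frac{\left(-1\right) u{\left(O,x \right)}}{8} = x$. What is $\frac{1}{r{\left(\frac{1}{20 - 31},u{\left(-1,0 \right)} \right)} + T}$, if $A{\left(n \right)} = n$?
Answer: $- \frac{11}{170} \approx -0.064706$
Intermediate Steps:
$u{\left(O,x \right)} = - 8 x$
$r{\left(J,o \right)} = 4 - 6 J$ ($r{\left(J,o \right)} = 4 + 2 \left(J - 4 J\right) = 4 + 2 \left(- 3 J\right) = 4 - 6 J$)
$T = -20$ ($T = 2 \left(-10\right) = -20$)
$\frac{1}{r{\left(\frac{1}{20 - 31},u{\left(-1,0 \right)} \right)} + T} = \frac{1}{\left(4 - \frac{6}{20 - 31}\right) - 20} = \frac{1}{\left(4 - \frac{6}{-11}\right) - 20} = \frac{1}{\left(4 - - \frac{6}{11}\right) - 20} = \frac{1}{\left(4 + \frac{6}{11}\right) - 20} = \frac{1}{\frac{50}{11} - 20} = \frac{1}{- \frac{170}{11}} = - \frac{11}{170}$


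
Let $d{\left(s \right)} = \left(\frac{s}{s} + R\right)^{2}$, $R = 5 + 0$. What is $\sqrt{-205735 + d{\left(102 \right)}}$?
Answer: $i \sqrt{205699} \approx 453.54 i$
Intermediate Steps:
$R = 5$
$d{\left(s \right)} = 36$ ($d{\left(s \right)} = \left(\frac{s}{s} + 5\right)^{2} = \left(1 + 5\right)^{2} = 6^{2} = 36$)
$\sqrt{-205735 + d{\left(102 \right)}} = \sqrt{-205735 + 36} = \sqrt{-205699} = i \sqrt{205699}$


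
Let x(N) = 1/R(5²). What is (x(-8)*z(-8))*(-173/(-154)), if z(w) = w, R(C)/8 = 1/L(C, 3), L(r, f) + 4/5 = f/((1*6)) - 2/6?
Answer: 3287/4620 ≈ 0.71147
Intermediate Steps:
L(r, f) = -17/15 + f/6 (L(r, f) = -⅘ + (f/((1*6)) - 2/6) = -⅘ + (f/6 - 2*⅙) = -⅘ + (f*(⅙) - ⅓) = -⅘ + (f/6 - ⅓) = -⅘ + (-⅓ + f/6) = -17/15 + f/6)
R(C) = -240/19 (R(C) = 8/(-17/15 + (⅙)*3) = 8/(-17/15 + ½) = 8/(-19/30) = 8*(-30/19) = -240/19)
x(N) = -19/240 (x(N) = 1/(-240/19) = -19/240)
(x(-8)*z(-8))*(-173/(-154)) = (-19/240*(-8))*(-173/(-154)) = 19*(-173*(-1/154))/30 = (19/30)*(173/154) = 3287/4620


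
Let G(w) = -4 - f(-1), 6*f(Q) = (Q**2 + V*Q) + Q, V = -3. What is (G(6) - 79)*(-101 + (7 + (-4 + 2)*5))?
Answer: 8684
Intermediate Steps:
f(Q) = -Q/3 + Q**2/6 (f(Q) = ((Q**2 - 3*Q) + Q)/6 = (Q**2 - 2*Q)/6 = -Q/3 + Q**2/6)
G(w) = -9/2 (G(w) = -4 - (-1)*(-2 - 1)/6 = -4 - (-1)*(-3)/6 = -4 - 1*1/2 = -4 - 1/2 = -9/2)
(G(6) - 79)*(-101 + (7 + (-4 + 2)*5)) = (-9/2 - 79)*(-101 + (7 + (-4 + 2)*5)) = -167*(-101 + (7 - 2*5))/2 = -167*(-101 + (7 - 10))/2 = -167*(-101 - 3)/2 = -167/2*(-104) = 8684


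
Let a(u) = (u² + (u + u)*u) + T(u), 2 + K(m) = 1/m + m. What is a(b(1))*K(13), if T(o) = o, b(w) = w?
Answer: 576/13 ≈ 44.308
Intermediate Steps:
K(m) = -2 + m + 1/m (K(m) = -2 + (1/m + m) = -2 + (m + 1/m) = -2 + m + 1/m)
a(u) = u + 3*u² (a(u) = (u² + (u + u)*u) + u = (u² + (2*u)*u) + u = (u² + 2*u²) + u = 3*u² + u = u + 3*u²)
a(b(1))*K(13) = (1*(1 + 3*1))*(-2 + 13 + 1/13) = (1*(1 + 3))*(-2 + 13 + 1/13) = (1*4)*(144/13) = 4*(144/13) = 576/13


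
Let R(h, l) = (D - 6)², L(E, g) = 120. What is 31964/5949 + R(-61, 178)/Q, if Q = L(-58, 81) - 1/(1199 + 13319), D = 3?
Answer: 56463678514/10364103891 ≈ 5.4480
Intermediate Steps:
Q = 1742159/14518 (Q = 120 - 1/(1199 + 13319) = 120 - 1/14518 = 1742159/14518 ≈ 120.00)
R(h, l) = 9 (R(h, l) = (3 - 6)² = (-3)² = 9)
31964/5949 + R(-61, 178)/Q = 31964/5949 + 9/(1742159/14518) = 31964*(1/5949) + 9*(14518/1742159) = 31964/5949 + 130662/1742159 = 56463678514/10364103891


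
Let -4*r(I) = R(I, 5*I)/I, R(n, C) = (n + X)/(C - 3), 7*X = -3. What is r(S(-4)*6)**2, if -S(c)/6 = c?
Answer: 112225/928617467904 ≈ 1.2085e-7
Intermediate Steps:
X = -3/7 (X = (1/7)*(-3) = -3/7 ≈ -0.42857)
S(c) = -6*c
R(n, C) = (-3/7 + n)/(-3 + C) (R(n, C) = (n - 3/7)/(C - 3) = (-3/7 + n)/(-3 + C))
r(I) = -(-3/7 + I)/(4*I*(-3 + 5*I)) (r(I) = -(-3/7 + I)/(-3 + 5*I)/(4*I) = -(-3/7 + I)/(4*I*(-3 + 5*I)))
r(S(-4)*6)**2 = ((3 - 7*(-6*(-4))*6)/(28*((-6*(-4)*6))*(-3 + 5*(-6*(-4)*6))))**2 = ((3 - 168*6)/(28*((24*6))*(-3 + 5*(24*6))))**2 = ((1/28)*(3 - 7*144)/(144*(-3 + 5*144)))**2 = ((1/28)*(1/144)*(3 - 1008)/(-3 + 720))**2 = ((1/28)*(1/144)*(-1005)/717)**2 = ((1/28)*(1/144)*(1/717)*(-1005))**2 = (-335/963648)**2 = 112225/928617467904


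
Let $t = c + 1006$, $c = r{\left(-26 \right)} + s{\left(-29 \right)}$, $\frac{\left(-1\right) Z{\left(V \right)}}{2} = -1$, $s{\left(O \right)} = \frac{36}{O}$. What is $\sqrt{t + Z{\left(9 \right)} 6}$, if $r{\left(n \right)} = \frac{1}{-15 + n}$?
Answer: $\frac{\sqrt{1437378533}}{1189} \approx 31.886$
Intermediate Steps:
$Z{\left(V \right)} = 2$ ($Z{\left(V \right)} = \left(-2\right) \left(-1\right) = 2$)
$c = - \frac{1505}{1189}$ ($c = \frac{1}{-15 - 26} + \frac{36}{-29} = \frac{1}{-41} + 36 \left(- \frac{1}{29}\right) = - \frac{1}{41} - \frac{36}{29} = - \frac{1505}{1189} \approx -1.2658$)
$t = \frac{1194629}{1189}$ ($t = - \frac{1505}{1189} + 1006 = \frac{1194629}{1189} \approx 1004.7$)
$\sqrt{t + Z{\left(9 \right)} 6} = \sqrt{\frac{1194629}{1189} + 2 \cdot 6} = \sqrt{\frac{1194629}{1189} + 12} = \sqrt{\frac{1208897}{1189}} = \frac{\sqrt{1437378533}}{1189}$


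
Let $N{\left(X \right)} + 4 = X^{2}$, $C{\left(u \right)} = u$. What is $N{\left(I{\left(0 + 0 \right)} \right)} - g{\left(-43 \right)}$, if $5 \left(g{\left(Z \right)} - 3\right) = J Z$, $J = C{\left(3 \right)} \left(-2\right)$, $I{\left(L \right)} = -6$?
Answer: $- \frac{113}{5} \approx -22.6$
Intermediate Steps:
$J = -6$ ($J = 3 \left(-2\right) = -6$)
$N{\left(X \right)} = -4 + X^{2}$
$g{\left(Z \right)} = 3 - \frac{6 Z}{5}$ ($g{\left(Z \right)} = 3 + \frac{\left(-6\right) Z}{5} = 3 - \frac{6 Z}{5}$)
$N{\left(I{\left(0 + 0 \right)} \right)} - g{\left(-43 \right)} = \left(-4 + \left(-6\right)^{2}\right) - \left(3 - - \frac{258}{5}\right) = \left(-4 + 36\right) - \left(3 + \frac{258}{5}\right) = 32 - \frac{273}{5} = - \frac{113}{5}$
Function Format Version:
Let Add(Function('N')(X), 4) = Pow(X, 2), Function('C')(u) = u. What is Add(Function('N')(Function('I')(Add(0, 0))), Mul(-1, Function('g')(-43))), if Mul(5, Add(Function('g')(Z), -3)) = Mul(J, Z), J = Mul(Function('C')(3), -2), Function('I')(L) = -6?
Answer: Rational(-113, 5) ≈ -22.600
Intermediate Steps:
J = -6 (J = Mul(3, -2) = -6)
Function('N')(X) = Add(-4, Pow(X, 2))
Function('g')(Z) = Add(3, Mul(Rational(-6, 5), Z)) (Function('g')(Z) = Add(3, Mul(Rational(1, 5), Mul(-6, Z))) = Add(3, Mul(Rational(-6, 5), Z)))
Add(Function('N')(Function('I')(Add(0, 0))), Mul(-1, Function('g')(-43))) = Add(Add(-4, Pow(-6, 2)), Mul(-1, Add(3, Mul(Rational(-6, 5), -43)))) = Add(Add(-4, 36), Mul(-1, Add(3, Rational(258, 5)))) = Add(32, Mul(-1, Rational(273, 5))) = Add(32, Rational(-273, 5)) = Rational(-113, 5)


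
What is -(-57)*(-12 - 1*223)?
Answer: -13395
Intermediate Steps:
-(-57)*(-12 - 1*223) = -(-57)*(-12 - 223) = -(-57)*(-235) = -1*13395 = -13395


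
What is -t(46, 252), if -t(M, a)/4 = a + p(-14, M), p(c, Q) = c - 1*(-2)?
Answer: 960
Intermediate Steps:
p(c, Q) = 2 + c (p(c, Q) = c + 2 = 2 + c)
t(M, a) = 48 - 4*a (t(M, a) = -4*(a + (2 - 14)) = -4*(a - 12) = -4*(-12 + a) = 48 - 4*a)
-t(46, 252) = -(48 - 4*252) = -(48 - 1008) = -1*(-960) = 960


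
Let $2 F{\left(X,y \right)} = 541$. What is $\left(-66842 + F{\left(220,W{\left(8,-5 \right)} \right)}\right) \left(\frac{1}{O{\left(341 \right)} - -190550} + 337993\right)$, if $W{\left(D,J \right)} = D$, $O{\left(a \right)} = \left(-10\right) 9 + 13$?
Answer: $- \frac{1428592007181445}{63491} \approx -2.2501 \cdot 10^{10}$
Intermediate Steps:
$O{\left(a \right)} = -77$ ($O{\left(a \right)} = -90 + 13 = -77$)
$F{\left(X,y \right)} = \frac{541}{2}$ ($F{\left(X,y \right)} = \frac{1}{2} \cdot 541 = \frac{541}{2}$)
$\left(-66842 + F{\left(220,W{\left(8,-5 \right)} \right)}\right) \left(\frac{1}{O{\left(341 \right)} - -190550} + 337993\right) = \left(-66842 + \frac{541}{2}\right) \left(\frac{1}{-77 - -190550} + 337993\right) = - \frac{133143 \left(\frac{1}{-77 + 190550} + 337993\right)}{2} = - \frac{133143 \left(\frac{1}{190473} + 337993\right)}{2} = \left(- \frac{133143}{2}\right) \frac{64378540690}{190473} = - \frac{1428592007181445}{63491}$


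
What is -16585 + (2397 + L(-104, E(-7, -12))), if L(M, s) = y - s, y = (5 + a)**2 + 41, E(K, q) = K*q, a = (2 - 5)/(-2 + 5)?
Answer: -14215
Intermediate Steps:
a = -1 (a = -3/3 = -3*1/3 = -1)
y = 57 (y = (5 - 1)**2 + 41 = 4**2 + 41 = 16 + 41 = 57)
L(M, s) = 57 - s
-16585 + (2397 + L(-104, E(-7, -12))) = -16585 + (2397 + (57 - (-7)*(-12))) = -16585 + (2397 + (57 - 1*84)) = -16585 + (2397 + (57 - 84)) = -16585 + (2397 - 27) = -16585 + 2370 = -14215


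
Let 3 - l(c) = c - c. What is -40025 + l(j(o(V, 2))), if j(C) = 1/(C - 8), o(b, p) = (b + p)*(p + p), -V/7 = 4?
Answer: -40022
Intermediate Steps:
V = -28 (V = -7*4 = -28)
o(b, p) = 2*p*(b + p) (o(b, p) = (b + p)*(2*p) = 2*p*(b + p))
j(C) = 1/(-8 + C)
l(c) = 3 (l(c) = 3 - (c - c) = 3 - 1*0 = 3 + 0 = 3)
-40025 + l(j(o(V, 2))) = -40025 + 3 = -40022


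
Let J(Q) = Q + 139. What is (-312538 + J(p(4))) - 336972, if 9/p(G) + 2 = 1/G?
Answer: -4545633/7 ≈ -6.4938e+5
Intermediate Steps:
p(G) = 9/(-2 + 1/G)
J(Q) = 139 + Q
(-312538 + J(p(4))) - 336972 = (-312538 + (139 - 9*4/(-1 + 2*4))) - 336972 = (-312538 + (139 - 9*4/(-1 + 8))) - 336972 = (-312538 + (139 - 9*4/7)) - 336972 = (-312538 + (139 - 9*4*⅐)) - 336972 = (-312538 + (139 - 36/7)) - 336972 = (-312538 + 937/7) - 336972 = -2186829/7 - 336972 = -4545633/7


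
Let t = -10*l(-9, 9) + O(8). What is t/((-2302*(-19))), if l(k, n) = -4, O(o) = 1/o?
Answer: 321/349904 ≈ 0.00091739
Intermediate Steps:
t = 321/8 (t = -10*(-4) + 1/8 = 40 + ⅛ = 321/8 ≈ 40.125)
t/((-2302*(-19))) = 321/(8*((-2302*(-19)))) = (321/8)/43738 = (321/8)*(1/43738) = 321/349904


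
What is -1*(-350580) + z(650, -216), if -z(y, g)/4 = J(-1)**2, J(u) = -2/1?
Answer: 350564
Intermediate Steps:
J(u) = -2 (J(u) = -2*1 = -2)
z(y, g) = -16 (z(y, g) = -4*(-2)**2 = -4*4 = -16)
-1*(-350580) + z(650, -216) = -1*(-350580) - 16 = 350580 - 16 = 350564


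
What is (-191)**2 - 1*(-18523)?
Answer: 55004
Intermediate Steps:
(-191)**2 - 1*(-18523) = 36481 + 18523 = 55004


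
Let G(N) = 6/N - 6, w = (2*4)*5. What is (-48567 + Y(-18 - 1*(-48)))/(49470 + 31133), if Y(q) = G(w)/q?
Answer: -9713439/16120600 ≈ -0.60255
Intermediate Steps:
w = 40 (w = 8*5 = 40)
G(N) = -6 + 6/N
Y(q) = -117/(20*q) (Y(q) = (-6 + 6/40)/q = (-6 + 6*(1/40))/q = (-6 + 3/20)/q = -117/(20*q))
(-48567 + Y(-18 - 1*(-48)))/(49470 + 31133) = (-48567 - 117/(20*(-18 - 1*(-48))))/(49470 + 31133) = (-48567 - 117/(20*(-18 + 48)))/80603 = (-48567 - 117/20/30)*(1/80603) = (-48567 - 117/20*1/30)*(1/80603) = (-48567 - 39/200)*(1/80603) = -9713439/200*1/80603 = -9713439/16120600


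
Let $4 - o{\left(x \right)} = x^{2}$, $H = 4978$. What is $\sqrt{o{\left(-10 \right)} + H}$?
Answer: $\sqrt{4882} \approx 69.871$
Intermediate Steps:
$o{\left(x \right)} = 4 - x^{2}$
$\sqrt{o{\left(-10 \right)} + H} = \sqrt{\left(4 - \left(-10\right)^{2}\right) + 4978} = \sqrt{\left(4 - 100\right) + 4978} = \sqrt{-96 + 4978} = \sqrt{4882}$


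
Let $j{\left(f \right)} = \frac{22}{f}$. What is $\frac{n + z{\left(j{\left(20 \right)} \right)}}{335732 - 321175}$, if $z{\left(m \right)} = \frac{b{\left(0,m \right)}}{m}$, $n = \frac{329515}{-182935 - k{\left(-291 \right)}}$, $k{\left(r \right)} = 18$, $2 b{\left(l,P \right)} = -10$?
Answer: $- \frac{12772315}{29295715031} \approx -0.00043598$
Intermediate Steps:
$b{\left(l,P \right)} = -5$ ($b{\left(l,P \right)} = \frac{1}{2} \left(-10\right) = -5$)
$n = - \frac{329515}{182953}$ ($n = \frac{329515}{-182935 - 18} = \frac{329515}{-182953} = 329515 \left(- \frac{1}{182953}\right) = - \frac{329515}{182953} \approx -1.8011$)
$z{\left(m \right)} = - \frac{5}{m}$
$\frac{n + z{\left(j{\left(20 \right)} \right)}}{335732 - 321175} = \frac{- \frac{329515}{182953} - \frac{5}{22 \cdot \frac{1}{20}}}{335732 - 321175} = \frac{- \frac{329515}{182953} - \frac{5}{22 \cdot \frac{1}{20}}}{14557} = \left(- \frac{329515}{182953} - \frac{5}{\frac{11}{10}}\right) \frac{1}{14557} = \left(- \frac{329515}{182953} - \frac{50}{11}\right) \frac{1}{14557} = \left(- \frac{12772315}{2012483}\right) \frac{1}{14557} = - \frac{12772315}{29295715031}$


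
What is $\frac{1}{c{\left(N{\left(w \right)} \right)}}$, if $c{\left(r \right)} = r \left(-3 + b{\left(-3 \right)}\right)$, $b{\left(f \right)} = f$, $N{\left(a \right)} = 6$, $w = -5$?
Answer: $- \frac{1}{36} \approx -0.027778$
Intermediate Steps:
$c{\left(r \right)} = - 6 r$ ($c{\left(r \right)} = r \left(-3 - 3\right) = r \left(-6\right) = - 6 r$)
$\frac{1}{c{\left(N{\left(w \right)} \right)}} = \frac{1}{\left(-6\right) 6} = \frac{1}{-36} = - \frac{1}{36}$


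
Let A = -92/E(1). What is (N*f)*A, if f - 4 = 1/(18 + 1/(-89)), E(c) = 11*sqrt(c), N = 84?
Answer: -50177904/17611 ≈ -2849.2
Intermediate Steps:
f = 6493/1601 (f = 4 + 1/(18 + 1/(-89)) = 4 + 1/(18 - 1/89) = 4 + 1/(1601/89) = 4 + 89/1601 = 6493/1601 ≈ 4.0556)
A = -92/11 (A = -92/(11*sqrt(1)) = -92/(11*1) = -92/11 ≈ -8.3636)
(N*f)*A = (84*(6493/1601))*(-92/11) = (545412/1601)*(-92/11) = -50177904/17611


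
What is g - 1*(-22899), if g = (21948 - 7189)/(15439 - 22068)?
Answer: 151782712/6629 ≈ 22897.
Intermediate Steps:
g = -14759/6629 (g = 14759/(-6629) = 14759*(-1/6629) = -14759/6629 ≈ -2.2264)
g - 1*(-22899) = -14759/6629 - 1*(-22899) = -14759/6629 + 22899 = 151782712/6629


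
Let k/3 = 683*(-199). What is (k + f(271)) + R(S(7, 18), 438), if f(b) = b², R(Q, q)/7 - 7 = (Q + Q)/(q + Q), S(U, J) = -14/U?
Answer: -36434456/109 ≈ -3.3426e+5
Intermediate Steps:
k = -407751 (k = 3*(683*(-199)) = 3*(-135917) = -407751)
R(Q, q) = 49 + 14*Q/(Q + q) (R(Q, q) = 49 + 7*((Q + Q)/(q + Q)) = 49 + 7*((2*Q)/(Q + q)) = 49 + 7*(2*Q/(Q + q)) = 49 + 14*Q/(Q + q))
(k + f(271)) + R(S(7, 18), 438) = (-407751 + 271²) + 7*(7*438 + 9*(-14/7))/(-14/7 + 438) = (-407751 + 73441) + 7*(3066 + 9*(-14*⅐))/(-14*⅐ + 438) = -334310 + 7*(3066 + 9*(-2))/(-2 + 438) = -334310 + 7*(3066 - 18)/436 = -334310 + 7*(1/436)*3048 = -334310 + 5334/109 = -36434456/109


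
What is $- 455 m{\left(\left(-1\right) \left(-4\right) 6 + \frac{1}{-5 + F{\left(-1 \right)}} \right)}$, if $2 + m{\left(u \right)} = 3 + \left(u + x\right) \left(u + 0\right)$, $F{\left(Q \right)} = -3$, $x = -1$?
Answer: $- \frac{15932735}{64} \approx -2.4895 \cdot 10^{5}$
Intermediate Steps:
$m{\left(u \right)} = 1 + u \left(-1 + u\right)$ ($m{\left(u \right)} = -2 + \left(3 + \left(u - 1\right) \left(u + 0\right)\right) = -2 + \left(3 + \left(-1 + u\right) u\right) = -2 + \left(3 + u \left(-1 + u\right)\right) = 1 + u \left(-1 + u\right)$)
$- 455 m{\left(\left(-1\right) \left(-4\right) 6 + \frac{1}{-5 + F{\left(-1 \right)}} \right)} = - 455 \left(1 + \left(\left(-1\right) \left(-4\right) 6 + \frac{1}{-5 - 3}\right)^{2} - \left(\left(-1\right) \left(-4\right) 6 + \frac{1}{-5 - 3}\right)\right) = - 455 \left(1 + \left(4 \cdot 6 + \frac{1}{-8}\right)^{2} - \left(4 \cdot 6 + \frac{1}{-8}\right)\right) = - 455 \left(1 + \left(24 - \frac{1}{8}\right)^{2} - \left(24 - \frac{1}{8}\right)\right) = - 455 \left(1 + \left(\frac{191}{8}\right)^{2} - \frac{191}{8}\right) = - 455 \left(1 + \frac{36481}{64} - \frac{191}{8}\right) = \left(-455\right) \frac{35017}{64} = - \frac{15932735}{64}$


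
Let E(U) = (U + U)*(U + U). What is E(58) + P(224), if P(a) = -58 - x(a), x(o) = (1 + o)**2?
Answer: -37227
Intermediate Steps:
E(U) = 4*U**2 (E(U) = (2*U)*(2*U) = 4*U**2)
P(a) = -58 - (1 + a)**2
E(58) + P(224) = 4*58**2 + (-58 - (1 + 224)**2) = 4*3364 + (-58 - 1*225**2) = 13456 + (-58 - 1*50625) = 13456 + (-58 - 50625) = 13456 - 50683 = -37227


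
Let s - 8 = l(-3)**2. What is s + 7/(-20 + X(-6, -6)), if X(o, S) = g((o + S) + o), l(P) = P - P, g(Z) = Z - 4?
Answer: 47/6 ≈ 7.8333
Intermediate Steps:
g(Z) = -4 + Z
l(P) = 0
X(o, S) = -4 + S + 2*o (X(o, S) = -4 + ((o + S) + o) = -4 + ((S + o) + o) = -4 + (S + 2*o) = -4 + S + 2*o)
s = 8 (s = 8 + 0**2 = 8 + 0 = 8)
s + 7/(-20 + X(-6, -6)) = 8 + 7/(-20 + (-4 - 6 + 2*(-6))) = 8 + 7/(-20 + (-4 - 6 - 12)) = 8 + 7/(-20 - 22) = 8 + 7/(-42) = 8 + 7*(-1/42) = 8 - 1/6 = 47/6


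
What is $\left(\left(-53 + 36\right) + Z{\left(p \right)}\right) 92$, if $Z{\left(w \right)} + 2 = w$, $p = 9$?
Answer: $-920$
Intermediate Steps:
$Z{\left(w \right)} = -2 + w$
$\left(\left(-53 + 36\right) + Z{\left(p \right)}\right) 92 = \left(\left(-53 + 36\right) + \left(-2 + 9\right)\right) 92 = \left(-17 + 7\right) 92 = \left(-10\right) 92 = -920$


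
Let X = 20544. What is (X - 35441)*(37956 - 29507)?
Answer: -125864753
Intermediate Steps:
(X - 35441)*(37956 - 29507) = (20544 - 35441)*(37956 - 29507) = -14897*8449 = -125864753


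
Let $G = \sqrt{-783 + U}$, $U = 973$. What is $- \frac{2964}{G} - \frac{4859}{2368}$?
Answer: $- \frac{4859}{2368} - \frac{78 \sqrt{190}}{5} \approx -217.08$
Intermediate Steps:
$G = \sqrt{190}$ ($G = \sqrt{-783 + 973} = \sqrt{190} \approx 13.784$)
$- \frac{2964}{G} - \frac{4859}{2368} = - \frac{2964}{\sqrt{190}} - \frac{4859}{2368} = - 2964 \frac{\sqrt{190}}{190} - \frac{4859}{2368} = - \frac{78 \sqrt{190}}{5} - \frac{4859}{2368} = - \frac{4859}{2368} - \frac{78 \sqrt{190}}{5}$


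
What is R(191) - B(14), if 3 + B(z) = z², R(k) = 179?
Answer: -14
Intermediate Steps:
B(z) = -3 + z²
R(191) - B(14) = 179 - (-3 + 14²) = 179 - (-3 + 196) = 179 - 1*193 = 179 - 193 = -14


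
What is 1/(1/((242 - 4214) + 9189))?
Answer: 5217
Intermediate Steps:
1/(1/((242 - 4214) + 9189)) = 1/(1/(-3972 + 9189)) = 1/(1/5217) = 5217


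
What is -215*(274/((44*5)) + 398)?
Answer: -1888431/22 ≈ -85838.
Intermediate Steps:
-215*(274/((44*5)) + 398) = -215*(274/220 + 398) = -215*(274*(1/220) + 398) = -215*(137/110 + 398) = -215*43917/110 = -1888431/22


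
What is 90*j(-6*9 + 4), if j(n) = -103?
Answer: -9270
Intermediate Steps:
90*j(-6*9 + 4) = 90*(-103) = -9270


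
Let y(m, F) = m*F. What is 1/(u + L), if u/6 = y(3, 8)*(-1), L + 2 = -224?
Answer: -1/370 ≈ -0.0027027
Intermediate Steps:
y(m, F) = F*m
L = -226 (L = -2 - 224 = -226)
u = -144 (u = 6*((8*3)*(-1)) = 6*(24*(-1)) = 6*(-24) = -144)
1/(u + L) = 1/(-144 - 226) = 1/(-370) = -1/370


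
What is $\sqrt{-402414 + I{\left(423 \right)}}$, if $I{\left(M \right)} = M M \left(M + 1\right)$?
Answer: $\sqrt{75463482} \approx 8687.0$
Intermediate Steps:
$I{\left(M \right)} = M^{2} \left(1 + M\right)$
$\sqrt{-402414 + I{\left(423 \right)}} = \sqrt{-402414 + 423^{2} \left(1 + 423\right)} = \sqrt{-402414 + 178929 \cdot 424} = \sqrt{-402414 + 75865896} = \sqrt{75463482}$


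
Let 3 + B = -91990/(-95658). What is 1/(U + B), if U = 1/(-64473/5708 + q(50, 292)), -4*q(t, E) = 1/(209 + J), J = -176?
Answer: -25457415711/54143309867 ≈ -0.47019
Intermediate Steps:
B = -97492/47829 (B = -3 - 91990/(-95658) = -3 - 91990*(-1/95658) = -3 + 45995/47829 = -97492/47829 ≈ -2.0383)
q(t, E) = -1/132 (q(t, E) = -1/(4*(209 - 176)) = -¼/33 = -¼*1/33 = -1/132)
U = -47091/532259 (U = 1/(-64473/5708 - 1/132) = 1/(-532259/47091) = -47091/532259 ≈ -0.088474)
1/(U + B) = 1/(-47091/532259 - 97492/47829) = 1/(-54143309867/25457415711) = -25457415711/54143309867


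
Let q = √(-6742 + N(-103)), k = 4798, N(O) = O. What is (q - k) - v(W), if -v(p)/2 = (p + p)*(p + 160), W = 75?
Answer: 65702 + 37*I*√5 ≈ 65702.0 + 82.734*I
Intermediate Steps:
q = 37*I*√5 (q = √(-6742 - 103) = √(-6845) = 37*I*√5 ≈ 82.734*I)
v(p) = -4*p*(160 + p) (v(p) = -2*(p + p)*(p + 160) = -2*2*p*(160 + p) = -4*p*(160 + p))
(q - k) - v(W) = (37*I*√5 - 1*4798) - (-4)*75*(160 + 75) = (37*I*√5 - 4798) - (-4)*75*235 = (-4798 + 37*I*√5) - 1*(-70500) = (-4798 + 37*I*√5) + 70500 = 65702 + 37*I*√5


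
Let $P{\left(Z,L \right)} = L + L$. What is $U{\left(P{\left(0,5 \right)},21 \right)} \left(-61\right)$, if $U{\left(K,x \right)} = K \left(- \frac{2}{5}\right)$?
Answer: $244$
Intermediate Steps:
$P{\left(Z,L \right)} = 2 L$
$U{\left(K,x \right)} = - \frac{2 K}{5}$ ($U{\left(K,x \right)} = K \left(\left(-2\right) \frac{1}{5}\right) = K \left(- \frac{2}{5}\right) = - \frac{2 K}{5}$)
$U{\left(P{\left(0,5 \right)},21 \right)} \left(-61\right) = - \frac{2 \cdot 2 \cdot 5}{5} \left(-61\right) = \left(- \frac{2}{5}\right) 10 \left(-61\right) = \left(-4\right) \left(-61\right) = 244$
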